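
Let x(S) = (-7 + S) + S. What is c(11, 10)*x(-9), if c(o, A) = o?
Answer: -275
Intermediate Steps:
x(S) = -7 + 2*S
c(11, 10)*x(-9) = 11*(-7 + 2*(-9)) = 11*(-7 - 18) = 11*(-25) = -275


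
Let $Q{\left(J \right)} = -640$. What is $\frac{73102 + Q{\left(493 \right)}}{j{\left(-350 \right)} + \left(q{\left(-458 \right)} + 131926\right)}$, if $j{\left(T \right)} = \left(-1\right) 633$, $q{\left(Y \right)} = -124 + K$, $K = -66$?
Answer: $\frac{24154}{43701} \approx 0.55271$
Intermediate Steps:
$q{\left(Y \right)} = -190$ ($q{\left(Y \right)} = -124 - 66 = -190$)
$j{\left(T \right)} = -633$
$\frac{73102 + Q{\left(493 \right)}}{j{\left(-350 \right)} + \left(q{\left(-458 \right)} + 131926\right)} = \frac{73102 - 640}{-633 + \left(-190 + 131926\right)} = \frac{72462}{-633 + 131736} = \frac{72462}{131103} = 72462 \cdot \frac{1}{131103} = \frac{24154}{43701}$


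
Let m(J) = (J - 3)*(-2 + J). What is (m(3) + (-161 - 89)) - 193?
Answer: -443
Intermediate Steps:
m(J) = (-3 + J)*(-2 + J)
(m(3) + (-161 - 89)) - 193 = ((6 + 3² - 5*3) + (-161 - 89)) - 193 = ((6 + 9 - 15) - 250) - 193 = (0 - 250) - 193 = -250 - 193 = -443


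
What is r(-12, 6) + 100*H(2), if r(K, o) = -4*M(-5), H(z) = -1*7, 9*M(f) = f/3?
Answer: -18880/27 ≈ -699.26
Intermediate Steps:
M(f) = f/27 (M(f) = (f/3)/9 = f/27)
H(z) = -7
r(K, o) = 20/27 (r(K, o) = -4*(-5)/27 = -4*(-5/27) = 20/27)
r(-12, 6) + 100*H(2) = 20/27 + 100*(-7) = 20/27 - 700 = -18880/27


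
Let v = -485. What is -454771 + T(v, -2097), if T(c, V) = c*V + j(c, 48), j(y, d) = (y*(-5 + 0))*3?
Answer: 569549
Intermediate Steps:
j(y, d) = -15*y (j(y, d) = (y*(-5))*3 = -5*y*3 = -15*y)
T(c, V) = -15*c + V*c (T(c, V) = c*V - 15*c = V*c - 15*c = -15*c + V*c)
-454771 + T(v, -2097) = -454771 - 485*(-15 - 2097) = -454771 - 485*(-2112) = -454771 + 1024320 = 569549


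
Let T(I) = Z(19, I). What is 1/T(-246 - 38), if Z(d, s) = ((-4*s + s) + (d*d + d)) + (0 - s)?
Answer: 1/1516 ≈ 0.00065963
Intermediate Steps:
Z(d, s) = d + d**2 - 4*s (Z(d, s) = (-3*s + (d**2 + d)) - s = (-3*s + (d + d**2)) - s = (d + d**2 - 3*s) - s = d + d**2 - 4*s)
T(I) = 380 - 4*I (T(I) = 19 + 19**2 - 4*I = 19 + 361 - 4*I = 380 - 4*I)
1/T(-246 - 38) = 1/(380 - 4*(-246 - 38)) = 1/(380 - 4*(-284)) = 1/(380 + 1136) = 1/1516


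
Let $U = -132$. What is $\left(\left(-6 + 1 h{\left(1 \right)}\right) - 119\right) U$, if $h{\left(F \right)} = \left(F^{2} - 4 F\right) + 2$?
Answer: $16632$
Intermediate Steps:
$h{\left(F \right)} = 2 + F^{2} - 4 F$
$\left(\left(-6 + 1 h{\left(1 \right)}\right) - 119\right) U = \left(\left(-6 + 1 \left(2 + 1^{2} - 4\right)\right) - 119\right) \left(-132\right) = \left(\left(-6 + 1 \left(2 + 1 - 4\right)\right) - 119\right) \left(-132\right) = \left(\left(-6 + 1 \left(-1\right)\right) - 119\right) \left(-132\right) = \left(\left(-6 - 1\right) - 119\right) \left(-132\right) = \left(-7 - 119\right) \left(-132\right) = \left(-126\right) \left(-132\right) = 16632$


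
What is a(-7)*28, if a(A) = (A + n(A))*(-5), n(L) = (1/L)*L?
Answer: 840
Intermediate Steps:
n(L) = 1 (n(L) = L/L = 1)
a(A) = -5 - 5*A (a(A) = (A + 1)*(-5) = (1 + A)*(-5) = -5 - 5*A)
a(-7)*28 = (-5 - 5*(-7))*28 = (-5 + 35)*28 = 30*28 = 840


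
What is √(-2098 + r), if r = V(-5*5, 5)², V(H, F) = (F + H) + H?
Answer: I*√73 ≈ 8.544*I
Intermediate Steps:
V(H, F) = F + 2*H
r = 2025 (r = (5 + 2*(-5*5))² = (5 + 2*(-25))² = (5 - 50)² = (-45)² = 2025)
√(-2098 + r) = √(-2098 + 2025) = √(-73) = I*√73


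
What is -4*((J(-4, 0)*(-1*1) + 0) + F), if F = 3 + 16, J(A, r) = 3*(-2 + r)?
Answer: -100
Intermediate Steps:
J(A, r) = -6 + 3*r
F = 19
-4*((J(-4, 0)*(-1*1) + 0) + F) = -4*(((-6 + 3*0)*(-1*1) + 0) + 19) = -4*(((-6 + 0)*(-1) + 0) + 19) = -4*((-6*(-1) + 0) + 19) = -4*((6 + 0) + 19) = -4*(6 + 19) = -4*25 = -100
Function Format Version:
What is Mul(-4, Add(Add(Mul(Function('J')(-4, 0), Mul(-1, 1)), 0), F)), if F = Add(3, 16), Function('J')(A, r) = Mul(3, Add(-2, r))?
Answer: -100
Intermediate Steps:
Function('J')(A, r) = Add(-6, Mul(3, r))
F = 19
Mul(-4, Add(Add(Mul(Function('J')(-4, 0), Mul(-1, 1)), 0), F)) = Mul(-4, Add(Add(Mul(Add(-6, Mul(3, 0)), Mul(-1, 1)), 0), 19)) = Mul(-4, Add(Add(Mul(Add(-6, 0), -1), 0), 19)) = Mul(-4, Add(Add(Mul(-6, -1), 0), 19)) = Mul(-4, Add(Add(6, 0), 19)) = Mul(-4, Add(6, 19)) = Mul(-4, 25) = -100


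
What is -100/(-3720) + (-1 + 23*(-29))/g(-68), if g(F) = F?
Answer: 31147/3162 ≈ 9.8504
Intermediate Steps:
-100/(-3720) + (-1 + 23*(-29))/g(-68) = -100/(-3720) + (-1 + 23*(-29))/(-68) = -100*(-1/3720) + (-1 - 667)*(-1/68) = 5/186 - 668*(-1/68) = 5/186 + 167/17 = 31147/3162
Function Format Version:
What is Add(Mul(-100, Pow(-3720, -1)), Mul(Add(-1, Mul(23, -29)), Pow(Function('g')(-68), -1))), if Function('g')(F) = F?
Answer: Rational(31147, 3162) ≈ 9.8504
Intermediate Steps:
Add(Mul(-100, Pow(-3720, -1)), Mul(Add(-1, Mul(23, -29)), Pow(Function('g')(-68), -1))) = Add(Mul(-100, Pow(-3720, -1)), Mul(Add(-1, Mul(23, -29)), Pow(-68, -1))) = Add(Mul(-100, Rational(-1, 3720)), Mul(Add(-1, -667), Rational(-1, 68))) = Add(Rational(5, 186), Mul(-668, Rational(-1, 68))) = Add(Rational(5, 186), Rational(167, 17)) = Rational(31147, 3162)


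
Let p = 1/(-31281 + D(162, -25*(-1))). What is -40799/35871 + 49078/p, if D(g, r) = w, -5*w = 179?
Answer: -25060229187617/16305 ≈ -1.5370e+9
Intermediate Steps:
w = -179/5 (w = -1/5*179 = -179/5 ≈ -35.800)
D(g, r) = -179/5
p = -5/156584 (p = 1/(-31281 - 179/5) = 1/(-156584/5) = -5/156584 ≈ -3.1932e-5)
-40799/35871 + 49078/p = -40799/35871 + 49078/(-5/156584) = -40799*1/35871 + 49078*(-156584/5) = -3709/3261 - 7684829552/5 = -25060229187617/16305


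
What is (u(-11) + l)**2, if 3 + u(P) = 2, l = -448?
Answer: 201601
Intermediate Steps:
u(P) = -1 (u(P) = -3 + 2 = -1)
(u(-11) + l)**2 = (-1 - 448)**2 = (-449)**2 = 201601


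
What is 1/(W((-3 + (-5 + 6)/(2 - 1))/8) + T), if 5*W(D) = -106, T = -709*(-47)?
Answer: 5/166509 ≈ 3.0028e-5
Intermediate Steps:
T = 33323
W(D) = -106/5 (W(D) = (1/5)*(-106) = -106/5)
1/(W((-3 + (-5 + 6)/(2 - 1))/8) + T) = 1/(-106/5 + 33323) = 1/(166509/5) = 5/166509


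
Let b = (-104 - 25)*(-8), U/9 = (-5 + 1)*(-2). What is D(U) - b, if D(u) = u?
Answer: -960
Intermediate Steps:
U = 72 (U = 9*((-5 + 1)*(-2)) = 9*(-4*(-2)) = 9*8 = 72)
b = 1032 (b = -129*(-8) = 1032)
D(U) - b = 72 - 1*1032 = 72 - 1032 = -960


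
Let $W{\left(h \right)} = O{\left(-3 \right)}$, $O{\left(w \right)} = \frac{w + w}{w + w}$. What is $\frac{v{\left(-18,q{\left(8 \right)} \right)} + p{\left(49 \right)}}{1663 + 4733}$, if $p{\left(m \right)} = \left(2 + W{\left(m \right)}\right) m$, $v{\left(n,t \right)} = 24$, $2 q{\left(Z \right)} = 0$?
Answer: $\frac{57}{2132} \approx 0.026735$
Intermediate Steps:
$q{\left(Z \right)} = 0$ ($q{\left(Z \right)} = \frac{1}{2} \cdot 0 = 0$)
$O{\left(w \right)} = 1$ ($O{\left(w \right)} = \frac{2 w}{2 w} = 2 w \frac{1}{2 w} = 1$)
$W{\left(h \right)} = 1$
$p{\left(m \right)} = 3 m$ ($p{\left(m \right)} = \left(2 + 1\right) m = 3 m$)
$\frac{v{\left(-18,q{\left(8 \right)} \right)} + p{\left(49 \right)}}{1663 + 4733} = \frac{24 + 3 \cdot 49}{1663 + 4733} = \frac{24 + 147}{6396} = 171 \cdot \frac{1}{6396} = \frac{57}{2132}$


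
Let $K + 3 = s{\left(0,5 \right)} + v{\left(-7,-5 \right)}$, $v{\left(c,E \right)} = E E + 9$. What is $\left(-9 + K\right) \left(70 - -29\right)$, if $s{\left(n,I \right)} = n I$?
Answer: $2178$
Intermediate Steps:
$s{\left(n,I \right)} = I n$
$v{\left(c,E \right)} = 9 + E^{2}$ ($v{\left(c,E \right)} = E^{2} + 9 = 9 + E^{2}$)
$K = 31$ ($K = -3 + \left(5 \cdot 0 + \left(9 + \left(-5\right)^{2}\right)\right) = -3 + \left(0 + \left(9 + 25\right)\right) = -3 + \left(0 + 34\right) = -3 + 34 = 31$)
$\left(-9 + K\right) \left(70 - -29\right) = \left(-9 + 31\right) \left(70 - -29\right) = 22 \left(70 + 29\right) = 22 \cdot 99 = 2178$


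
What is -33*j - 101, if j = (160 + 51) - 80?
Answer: -4424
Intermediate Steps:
j = 131 (j = 211 - 80 = 131)
-33*j - 101 = -33*131 - 101 = -4323 - 101 = -4424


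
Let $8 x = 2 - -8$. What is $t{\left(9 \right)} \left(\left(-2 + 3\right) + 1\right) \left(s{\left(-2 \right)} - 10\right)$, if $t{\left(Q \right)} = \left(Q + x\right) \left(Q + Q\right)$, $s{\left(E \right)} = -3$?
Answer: $-4797$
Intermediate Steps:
$x = \frac{5}{4}$ ($x = \frac{2 - -8}{8} = \frac{2 + 8}{8} = \frac{1}{8} \cdot 10 = \frac{5}{4} \approx 1.25$)
$t{\left(Q \right)} = 2 Q \left(\frac{5}{4} + Q\right)$ ($t{\left(Q \right)} = \left(Q + \frac{5}{4}\right) \left(Q + Q\right) = \left(\frac{5}{4} + Q\right) 2 Q = 2 Q \left(\frac{5}{4} + Q\right)$)
$t{\left(9 \right)} \left(\left(-2 + 3\right) + 1\right) \left(s{\left(-2 \right)} - 10\right) = \frac{1}{2} \cdot 9 \left(5 + 4 \cdot 9\right) \left(\left(-2 + 3\right) + 1\right) \left(-3 - 10\right) = \frac{1}{2} \cdot 9 \left(5 + 36\right) \left(1 + 1\right) \left(-3 - 10\right) = \frac{1}{2} \cdot 9 \cdot 41 \cdot 2 \left(-13\right) = \frac{369}{2} \left(-26\right) = -4797$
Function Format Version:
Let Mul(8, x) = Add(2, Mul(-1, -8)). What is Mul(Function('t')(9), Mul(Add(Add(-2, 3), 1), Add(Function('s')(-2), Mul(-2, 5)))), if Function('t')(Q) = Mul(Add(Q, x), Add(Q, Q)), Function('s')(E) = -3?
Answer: -4797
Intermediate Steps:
x = Rational(5, 4) (x = Mul(Rational(1, 8), Add(2, Mul(-1, -8))) = Mul(Rational(1, 8), Add(2, 8)) = Mul(Rational(1, 8), 10) = Rational(5, 4) ≈ 1.2500)
Function('t')(Q) = Mul(2, Q, Add(Rational(5, 4), Q)) (Function('t')(Q) = Mul(Add(Q, Rational(5, 4)), Add(Q, Q)) = Mul(Add(Rational(5, 4), Q), Mul(2, Q)) = Mul(2, Q, Add(Rational(5, 4), Q)))
Mul(Function('t')(9), Mul(Add(Add(-2, 3), 1), Add(Function('s')(-2), Mul(-2, 5)))) = Mul(Mul(Rational(1, 2), 9, Add(5, Mul(4, 9))), Mul(Add(Add(-2, 3), 1), Add(-3, Mul(-2, 5)))) = Mul(Mul(Rational(1, 2), 9, Add(5, 36)), Mul(Add(1, 1), Add(-3, -10))) = Mul(Mul(Rational(1, 2), 9, 41), Mul(2, -13)) = Mul(Rational(369, 2), -26) = -4797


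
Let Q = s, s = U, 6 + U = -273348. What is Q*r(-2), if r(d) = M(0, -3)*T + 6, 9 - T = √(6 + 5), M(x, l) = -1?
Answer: 820062 - 273354*√11 ≈ -86551.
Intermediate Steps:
T = 9 - √11 (T = 9 - √(6 + 5) = 9 - √11 ≈ 5.6834)
r(d) = -3 + √11 (r(d) = -(9 - √11) + 6 = (-9 + √11) + 6 = -3 + √11)
U = -273354 (U = -6 - 273348 = -273354)
s = -273354
Q = -273354
Q*r(-2) = -273354*(-3 + √11) = 820062 - 273354*√11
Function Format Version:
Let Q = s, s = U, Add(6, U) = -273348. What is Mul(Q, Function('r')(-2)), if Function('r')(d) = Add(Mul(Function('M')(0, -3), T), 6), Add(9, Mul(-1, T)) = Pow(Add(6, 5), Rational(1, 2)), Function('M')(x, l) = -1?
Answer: Add(820062, Mul(-273354, Pow(11, Rational(1, 2)))) ≈ -86551.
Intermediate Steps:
T = Add(9, Mul(-1, Pow(11, Rational(1, 2)))) (T = Add(9, Mul(-1, Pow(Add(6, 5), Rational(1, 2)))) = Add(9, Mul(-1, Pow(11, Rational(1, 2)))) ≈ 5.6834)
Function('r')(d) = Add(-3, Pow(11, Rational(1, 2))) (Function('r')(d) = Add(Mul(-1, Add(9, Mul(-1, Pow(11, Rational(1, 2))))), 6) = Add(Add(-9, Pow(11, Rational(1, 2))), 6) = Add(-3, Pow(11, Rational(1, 2))))
U = -273354 (U = Add(-6, -273348) = -273354)
s = -273354
Q = -273354
Mul(Q, Function('r')(-2)) = Mul(-273354, Add(-3, Pow(11, Rational(1, 2)))) = Add(820062, Mul(-273354, Pow(11, Rational(1, 2))))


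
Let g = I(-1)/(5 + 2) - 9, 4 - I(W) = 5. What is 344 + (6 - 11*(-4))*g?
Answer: -792/7 ≈ -113.14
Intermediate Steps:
I(W) = -1 (I(W) = 4 - 1*5 = 4 - 5 = -1)
g = -64/7 (g = -1/(5 + 2) - 9 = -1/7 - 9 = (⅐)*(-1) - 9 = -⅐ - 9 = -64/7 ≈ -9.1429)
344 + (6 - 11*(-4))*g = 344 + (6 - 11*(-4))*(-64/7) = 344 + (6 + 44)*(-64/7) = 344 + 50*(-64/7) = 344 - 3200/7 = -792/7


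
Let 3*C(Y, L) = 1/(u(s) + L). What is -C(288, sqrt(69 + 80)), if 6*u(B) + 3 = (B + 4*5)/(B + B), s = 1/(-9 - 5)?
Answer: 380/19923 + 16*sqrt(149)/19923 ≈ 0.028876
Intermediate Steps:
s = -1/14 (s = 1/(-14) = -1/14 ≈ -0.071429)
u(B) = -1/2 + (20 + B)/(12*B) (u(B) = -1/2 + ((B + 4*5)/(B + B))/6 = -1/2 + ((B + 20)/((2*B)))/6 = -1/2 + ((20 + B)*(1/(2*B)))/6 = -1/2 + ((20 + B)/(2*B))/6 = -1/2 + (20 + B)/(12*B))
C(Y, L) = 1/(3*(-95/4 + L)) (C(Y, L) = 1/(3*(5*(4 - 1*(-1/14))/(12*(-1/14)) + L)) = 1/(3*((5/12)*(-14)*(4 + 1/14) + L)) = 1/(3*((5/12)*(-14)*(57/14) + L)) = 1/(3*(-95/4 + L)))
-C(288, sqrt(69 + 80)) = -4/(3*(-95 + 4*sqrt(69 + 80))) = -4/(3*(-95 + 4*sqrt(149)))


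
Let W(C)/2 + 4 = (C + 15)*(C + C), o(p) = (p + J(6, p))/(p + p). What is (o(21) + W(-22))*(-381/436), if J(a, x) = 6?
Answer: -3246501/6104 ≈ -531.86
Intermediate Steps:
o(p) = (6 + p)/(2*p) (o(p) = (p + 6)/(p + p) = (6 + p)/((2*p)) = (6 + p)*(1/(2*p)) = (6 + p)/(2*p))
W(C) = -8 + 4*C*(15 + C) (W(C) = -8 + 2*((C + 15)*(C + C)) = -8 + 2*((15 + C)*(2*C)) = -8 + 2*(2*C*(15 + C)) = -8 + 4*C*(15 + C))
(o(21) + W(-22))*(-381/436) = ((1/2)*(6 + 21)/21 + (-8 + 4*(-22)**2 + 60*(-22)))*(-381/436) = ((1/2)*(1/21)*27 + (-8 + 4*484 - 1320))*(-381*1/436) = (9/14 + (-8 + 1936 - 1320))*(-381/436) = (9/14 + 608)*(-381/436) = (8521/14)*(-381/436) = -3246501/6104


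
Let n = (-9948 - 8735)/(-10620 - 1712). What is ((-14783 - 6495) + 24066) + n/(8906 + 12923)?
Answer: 750516314347/269195228 ≈ 2788.0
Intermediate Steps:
n = 18683/12332 (n = -18683/(-12332) = -18683*(-1/12332) = 18683/12332 ≈ 1.5150)
((-14783 - 6495) + 24066) + n/(8906 + 12923) = ((-14783 - 6495) + 24066) + 18683/(12332*(8906 + 12923)) = (-21278 + 24066) + (18683/12332)/21829 = 2788 + (18683/12332)*(1/21829) = 2788 + 18683/269195228 = 750516314347/269195228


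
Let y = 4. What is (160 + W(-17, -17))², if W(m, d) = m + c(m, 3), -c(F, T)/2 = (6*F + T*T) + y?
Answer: 103041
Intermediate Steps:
c(F, T) = -8 - 12*F - 2*T² (c(F, T) = -2*((6*F + T*T) + 4) = -2*((6*F + T²) + 4) = -2*((T² + 6*F) + 4) = -2*(4 + T² + 6*F) = -8 - 12*F - 2*T²)
W(m, d) = -26 - 11*m (W(m, d) = m + (-8 - 12*m - 2*3²) = m + (-8 - 12*m - 2*9) = m + (-8 - 12*m - 18) = m + (-26 - 12*m) = -26 - 11*m)
(160 + W(-17, -17))² = (160 + (-26 - 11*(-17)))² = (160 + (-26 + 187))² = (160 + 161)² = 321² = 103041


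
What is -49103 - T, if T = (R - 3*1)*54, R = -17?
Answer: -48023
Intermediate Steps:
T = -1080 (T = (-17 - 3*1)*54 = (-17 - 3)*54 = -20*54 = -1080)
-49103 - T = -49103 - 1*(-1080) = -49103 + 1080 = -48023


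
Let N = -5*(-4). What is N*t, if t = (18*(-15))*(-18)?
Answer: 97200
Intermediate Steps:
t = 4860 (t = -270*(-18) = 4860)
N = 20
N*t = 20*4860 = 97200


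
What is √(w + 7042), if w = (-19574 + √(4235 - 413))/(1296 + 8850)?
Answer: √(724714149468 + 71022*√78)/10146 ≈ 83.905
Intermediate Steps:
w = -9787/5073 + 7*√78/10146 (w = (-19574 + √3822)/10146 = (-19574 + 7*√78)*(1/10146) = -9787/5073 + 7*√78/10146 ≈ -1.9231)
√(w + 7042) = √((-9787/5073 + 7*√78/10146) + 7042) = √(35714279/5073 + 7*√78/10146)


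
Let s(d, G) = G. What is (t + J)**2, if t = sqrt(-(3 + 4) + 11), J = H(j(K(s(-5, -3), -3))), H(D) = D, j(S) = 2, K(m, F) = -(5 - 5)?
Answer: 16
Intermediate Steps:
K(m, F) = 0 (K(m, F) = -1*0 = 0)
J = 2
t = 2 (t = sqrt(-1*7 + 11) = sqrt(-7 + 11) = sqrt(4) = 2)
(t + J)**2 = (2 + 2)**2 = 4**2 = 16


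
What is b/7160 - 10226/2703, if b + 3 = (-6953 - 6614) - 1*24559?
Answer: -176280847/19353480 ≈ -9.1085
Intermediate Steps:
b = -38129 (b = -3 + ((-6953 - 6614) - 1*24559) = -3 + (-13567 - 24559) = -3 - 38126 = -38129)
b/7160 - 10226/2703 = -38129/7160 - 10226/2703 = -176280847/19353480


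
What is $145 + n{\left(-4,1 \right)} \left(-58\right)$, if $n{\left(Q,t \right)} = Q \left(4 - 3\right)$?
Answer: $377$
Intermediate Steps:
$n{\left(Q,t \right)} = Q$ ($n{\left(Q,t \right)} = Q \left(4 - 3\right) = Q 1 = Q$)
$145 + n{\left(-4,1 \right)} \left(-58\right) = 145 - -232 = 145 + 232 = 377$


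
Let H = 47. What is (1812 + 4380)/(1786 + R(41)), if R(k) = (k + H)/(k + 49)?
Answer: 139320/40207 ≈ 3.4651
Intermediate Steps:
R(k) = (47 + k)/(49 + k) (R(k) = (k + 47)/(k + 49) = (47 + k)/(49 + k))
(1812 + 4380)/(1786 + R(41)) = (1812 + 4380)/(1786 + (47 + 41)/(49 + 41)) = 6192/(1786 + 88/90) = 6192/(1786 + (1/90)*88) = 6192/(1786 + 44/45) = 6192/(80414/45) = 6192*(45/80414) = 139320/40207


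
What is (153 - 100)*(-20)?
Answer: -1060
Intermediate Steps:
(153 - 100)*(-20) = 53*(-20) = -1060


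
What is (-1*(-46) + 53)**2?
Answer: 9801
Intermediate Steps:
(-1*(-46) + 53)**2 = (46 + 53)**2 = 99**2 = 9801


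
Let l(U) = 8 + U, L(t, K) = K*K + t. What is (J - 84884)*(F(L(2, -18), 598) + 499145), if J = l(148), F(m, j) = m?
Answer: -42319178888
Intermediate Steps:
L(t, K) = t + K² (L(t, K) = K² + t = t + K²)
J = 156 (J = 8 + 148 = 156)
(J - 84884)*(F(L(2, -18), 598) + 499145) = (156 - 84884)*((2 + (-18)²) + 499145) = -84728*((2 + 324) + 499145) = -84728*(326 + 499145) = -84728*499471 = -42319178888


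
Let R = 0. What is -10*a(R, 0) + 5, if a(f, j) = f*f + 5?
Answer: -45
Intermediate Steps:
a(f, j) = 5 + f**2 (a(f, j) = f**2 + 5 = 5 + f**2)
-10*a(R, 0) + 5 = -10*(5 + 0**2) + 5 = -10*(5 + 0) + 5 = -10*5 + 5 = -50 + 5 = -45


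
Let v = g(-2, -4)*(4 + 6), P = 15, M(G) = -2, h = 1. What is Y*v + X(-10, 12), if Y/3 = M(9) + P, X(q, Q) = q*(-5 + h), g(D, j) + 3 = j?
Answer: -2690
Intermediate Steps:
g(D, j) = -3 + j
X(q, Q) = -4*q (X(q, Q) = q*(-5 + 1) = q*(-4) = -4*q)
v = -70 (v = (-3 - 4)*(4 + 6) = -7*10 = -70)
Y = 39 (Y = 3*(-2 + 15) = 3*13 = 39)
Y*v + X(-10, 12) = 39*(-70) - 4*(-10) = -2730 + 40 = -2690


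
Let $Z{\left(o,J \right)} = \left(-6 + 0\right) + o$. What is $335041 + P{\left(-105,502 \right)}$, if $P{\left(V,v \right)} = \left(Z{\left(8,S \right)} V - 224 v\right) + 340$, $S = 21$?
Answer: $222723$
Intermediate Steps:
$Z{\left(o,J \right)} = -6 + o$
$P{\left(V,v \right)} = 340 - 224 v + 2 V$ ($P{\left(V,v \right)} = \left(\left(-6 + 8\right) V - 224 v\right) + 340 = \left(2 V - 224 v\right) + 340 = \left(- 224 v + 2 V\right) + 340 = 340 - 224 v + 2 V$)
$335041 + P{\left(-105,502 \right)} = 335041 + \left(340 - 112448 + 2 \left(-105\right)\right) = 335041 - 112318 = 222723$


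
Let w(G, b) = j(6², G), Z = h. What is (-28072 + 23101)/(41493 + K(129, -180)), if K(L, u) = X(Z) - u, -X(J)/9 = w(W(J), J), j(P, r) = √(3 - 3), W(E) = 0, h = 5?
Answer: -1657/13891 ≈ -0.11929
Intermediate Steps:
j(P, r) = 0 (j(P, r) = √0 = 0)
Z = 5
w(G, b) = 0
X(J) = 0 (X(J) = -9*0 = 0)
K(L, u) = -u (K(L, u) = 0 - u = -u)
(-28072 + 23101)/(41493 + K(129, -180)) = (-28072 + 23101)/(41493 - 1*(-180)) = -4971/(41493 + 180) = -4971/41673 = -4971*1/41673 = -1657/13891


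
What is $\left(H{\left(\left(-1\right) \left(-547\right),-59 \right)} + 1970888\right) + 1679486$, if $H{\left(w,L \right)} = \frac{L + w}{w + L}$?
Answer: $3650375$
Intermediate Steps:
$H{\left(w,L \right)} = 1$ ($H{\left(w,L \right)} = \frac{L + w}{L + w} = 1$)
$\left(H{\left(\left(-1\right) \left(-547\right),-59 \right)} + 1970888\right) + 1679486 = \left(1 + 1970888\right) + 1679486 = 1970889 + 1679486 = 3650375$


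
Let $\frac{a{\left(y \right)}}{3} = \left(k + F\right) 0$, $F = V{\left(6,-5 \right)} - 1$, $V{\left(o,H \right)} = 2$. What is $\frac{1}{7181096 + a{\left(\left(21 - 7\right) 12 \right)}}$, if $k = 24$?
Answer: $\frac{1}{7181096} \approx 1.3925 \cdot 10^{-7}$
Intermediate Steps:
$F = 1$ ($F = 2 - 1 = 1$)
$a{\left(y \right)} = 0$ ($a{\left(y \right)} = 3 \left(24 + 1\right) 0 = 3 \cdot 25 \cdot 0 = 3 \cdot 0 = 0$)
$\frac{1}{7181096 + a{\left(\left(21 - 7\right) 12 \right)}} = \frac{1}{7181096 + 0} = \frac{1}{7181096}$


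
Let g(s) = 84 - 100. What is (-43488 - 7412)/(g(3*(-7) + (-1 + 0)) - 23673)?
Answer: 50900/23689 ≈ 2.1487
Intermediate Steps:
g(s) = -16
(-43488 - 7412)/(g(3*(-7) + (-1 + 0)) - 23673) = (-43488 - 7412)/(-16 - 23673) = -50900/(-23689) = -50900*(-1/23689) = 50900/23689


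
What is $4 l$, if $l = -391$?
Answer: $-1564$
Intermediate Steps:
$4 l = 4 \left(-391\right) = -1564$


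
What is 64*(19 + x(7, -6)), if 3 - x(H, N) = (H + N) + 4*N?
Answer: 2880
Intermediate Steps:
x(H, N) = 3 - H - 5*N (x(H, N) = 3 - ((H + N) + 4*N) = 3 - (H + 5*N) = 3 + (-H - 5*N) = 3 - H - 5*N)
64*(19 + x(7, -6)) = 64*(19 + (3 - 1*7 - 5*(-6))) = 64*(19 + (3 - 7 + 30)) = 64*(19 + 26) = 64*45 = 2880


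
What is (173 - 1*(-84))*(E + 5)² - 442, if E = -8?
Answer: 1871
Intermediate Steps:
(173 - 1*(-84))*(E + 5)² - 442 = (173 - 1*(-84))*(-8 + 5)² - 442 = (173 + 84)*(-3)² - 442 = 257*9 - 442 = 2313 - 442 = 1871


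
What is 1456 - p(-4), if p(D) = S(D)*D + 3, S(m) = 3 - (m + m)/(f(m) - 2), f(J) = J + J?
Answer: 7309/5 ≈ 1461.8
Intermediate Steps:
f(J) = 2*J
S(m) = 3 - 2*m/(-2 + 2*m) (S(m) = 3 - (m + m)/(2*m - 2) = 3 - 2*m/(-2 + 2*m))
p(D) = 3 + D*(-3 + 2*D)/(-1 + D) (p(D) = ((-3 + 2*D)/(-1 + D))*D + 3 = D*(-3 + 2*D)/(-1 + D) + 3 = 3 + D*(-3 + 2*D)/(-1 + D))
1456 - p(-4) = 1456 - (-3 + 2*(-4)²)/(-1 - 4) = 1456 - (-3 + 2*16)/(-5) = 1456 - (-1)*(-3 + 32)/5 = 1456 - (-1)*29/5 = 1456 - 1*(-29/5) = 1456 + 29/5 = 7309/5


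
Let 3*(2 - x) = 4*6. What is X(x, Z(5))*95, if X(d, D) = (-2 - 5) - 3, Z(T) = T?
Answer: -950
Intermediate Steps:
x = -6 (x = 2 - 4*6/3 = 2 - 1/3*24 = 2 - 8 = -6)
X(d, D) = -10 (X(d, D) = -7 - 3 = -10)
X(x, Z(5))*95 = -10*95 = -950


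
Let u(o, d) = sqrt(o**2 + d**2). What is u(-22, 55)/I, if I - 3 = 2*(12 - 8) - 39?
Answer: -11*sqrt(29)/28 ≈ -2.1156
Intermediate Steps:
u(o, d) = sqrt(d**2 + o**2)
I = -28 (I = 3 + (2*(12 - 8) - 39) = 3 + (2*4 - 39) = 3 + (8 - 39) = 3 - 31 = -28)
u(-22, 55)/I = sqrt(55**2 + (-22)**2)/(-28) = sqrt(3025 + 484)*(-1/28) = sqrt(3509)*(-1/28) = (11*sqrt(29))*(-1/28) = -11*sqrt(29)/28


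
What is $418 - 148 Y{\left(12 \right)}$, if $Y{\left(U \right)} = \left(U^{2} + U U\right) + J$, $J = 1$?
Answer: $-42354$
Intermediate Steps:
$Y{\left(U \right)} = 1 + 2 U^{2}$ ($Y{\left(U \right)} = \left(U^{2} + U U\right) + 1 = \left(U^{2} + U^{2}\right) + 1 = 2 U^{2} + 1 = 1 + 2 U^{2}$)
$418 - 148 Y{\left(12 \right)} = 418 - 148 \left(1 + 2 \cdot 12^{2}\right) = 418 - 148 \left(1 + 2 \cdot 144\right) = 418 - 148 \left(1 + 288\right) = 418 - 42772 = -42354$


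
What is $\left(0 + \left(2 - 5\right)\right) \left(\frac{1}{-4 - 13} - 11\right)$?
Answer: $\frac{564}{17} \approx 33.176$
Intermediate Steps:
$\left(0 + \left(2 - 5\right)\right) \left(\frac{1}{-4 - 13} - 11\right) = \left(0 - 3\right) \left(\frac{1}{-17} - 11\right) = - 3 \left(- \frac{1}{17} - 11\right) = \left(-3\right) \left(- \frac{188}{17}\right) = \frac{564}{17}$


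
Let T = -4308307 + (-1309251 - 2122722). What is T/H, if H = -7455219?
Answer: 7740280/7455219 ≈ 1.0382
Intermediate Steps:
T = -7740280 (T = -4308307 - 3431973 = -7740280)
T/H = -7740280/(-7455219) = -7740280*(-1/7455219) = 7740280/7455219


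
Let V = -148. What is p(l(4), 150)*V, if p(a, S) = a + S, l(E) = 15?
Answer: -24420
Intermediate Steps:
p(a, S) = S + a
p(l(4), 150)*V = (150 + 15)*(-148) = 165*(-148) = -24420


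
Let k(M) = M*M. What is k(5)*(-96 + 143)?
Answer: 1175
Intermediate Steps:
k(M) = M²
k(5)*(-96 + 143) = 5²*(-96 + 143) = 25*47 = 1175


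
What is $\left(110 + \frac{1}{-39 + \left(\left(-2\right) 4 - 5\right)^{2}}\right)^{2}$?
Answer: $\frac{204518601}{16900} \approx 12102.0$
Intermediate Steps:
$\left(110 + \frac{1}{-39 + \left(\left(-2\right) 4 - 5\right)^{2}}\right)^{2} = \left(110 + \frac{1}{-39 + \left(-8 - 5\right)^{2}}\right)^{2} = \left(110 + \frac{1}{-39 + \left(-13\right)^{2}}\right)^{2} = \left(110 + \frac{1}{-39 + 169}\right)^{2} = \left(110 + \frac{1}{130}\right)^{2} = \left(\frac{14301}{130}\right)^{2} = \frac{204518601}{16900}$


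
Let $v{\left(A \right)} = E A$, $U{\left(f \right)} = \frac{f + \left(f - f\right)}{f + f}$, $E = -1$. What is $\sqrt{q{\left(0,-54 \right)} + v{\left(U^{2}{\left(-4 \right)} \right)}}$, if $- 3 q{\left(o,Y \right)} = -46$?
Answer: $\frac{\sqrt{543}}{6} \approx 3.8837$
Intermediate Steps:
$q{\left(o,Y \right)} = \frac{46}{3}$ ($q{\left(o,Y \right)} = \left(- \frac{1}{3}\right) \left(-46\right) = \frac{46}{3}$)
$U{\left(f \right)} = \frac{1}{2}$ ($U{\left(f \right)} = \frac{f + 0}{2 f} = f \frac{1}{2 f} = \frac{1}{2}$)
$v{\left(A \right)} = - A$
$\sqrt{q{\left(0,-54 \right)} + v{\left(U^{2}{\left(-4 \right)} \right)}} = \sqrt{\frac{46}{3} - \left(\frac{1}{2}\right)^{2}} = \sqrt{\frac{46}{3} - \frac{1}{4}} = \sqrt{\frac{181}{12}} = \frac{\sqrt{543}}{6}$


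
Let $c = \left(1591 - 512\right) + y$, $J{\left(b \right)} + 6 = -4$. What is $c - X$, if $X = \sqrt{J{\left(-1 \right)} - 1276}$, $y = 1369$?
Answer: $2448 - i \sqrt{1286} \approx 2448.0 - 35.861 i$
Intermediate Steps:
$J{\left(b \right)} = -10$ ($J{\left(b \right)} = -6 - 4 = -10$)
$c = 2448$ ($c = \left(1591 - 512\right) + 1369 = 1079 + 1369 = 2448$)
$X = i \sqrt{1286}$ ($X = \sqrt{-10 - 1276} = \sqrt{-1286} = i \sqrt{1286} \approx 35.861 i$)
$c - X = 2448 - i \sqrt{1286}$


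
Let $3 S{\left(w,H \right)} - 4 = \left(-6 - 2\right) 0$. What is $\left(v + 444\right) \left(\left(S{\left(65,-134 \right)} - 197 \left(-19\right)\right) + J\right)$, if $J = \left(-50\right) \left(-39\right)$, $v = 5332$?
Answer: $\frac{98671408}{3} \approx 3.289 \cdot 10^{7}$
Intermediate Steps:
$S{\left(w,H \right)} = \frac{4}{3}$ ($S{\left(w,H \right)} = \frac{4}{3} + \frac{\left(-6 - 2\right) 0}{3} = \frac{4}{3} + \frac{\left(-8\right) 0}{3} = \frac{4}{3} + \frac{1}{3} \cdot 0 = \frac{4}{3} + 0 = \frac{4}{3}$)
$J = 1950$
$\left(v + 444\right) \left(\left(S{\left(65,-134 \right)} - 197 \left(-19\right)\right) + J\right) = \left(5332 + 444\right) \left(\left(\frac{4}{3} - 197 \left(-19\right)\right) + 1950\right) = 5776 \left(\left(\frac{4}{3} - -3743\right) + 1950\right) = 5776 \left(\left(\frac{4}{3} + 3743\right) + 1950\right) = 5776 \left(\frac{11233}{3} + 1950\right) = 5776 \cdot \frac{17083}{3} = \frac{98671408}{3}$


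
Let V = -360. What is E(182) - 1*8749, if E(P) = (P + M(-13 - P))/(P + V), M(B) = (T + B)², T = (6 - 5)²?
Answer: -797570/89 ≈ -8961.5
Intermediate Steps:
T = 1 (T = 1² = 1)
M(B) = (1 + B)²
E(P) = (P + (-12 - P)²)/(-360 + P) (E(P) = (P + (1 + (-13 - P))²)/(P - 360) = (P + (-12 - P)²)/(-360 + P))
E(182) - 1*8749 = (182 + (12 + 182)²)/(-360 + 182) - 1*8749 = (182 + 194²)/(-178) - 8749 = -(182 + 37636)/178 - 8749 = -1/178*37818 - 8749 = -18909/89 - 8749 = -797570/89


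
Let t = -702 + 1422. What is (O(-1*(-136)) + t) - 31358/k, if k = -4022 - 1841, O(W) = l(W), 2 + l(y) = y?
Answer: 5038360/5863 ≈ 859.35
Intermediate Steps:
l(y) = -2 + y
O(W) = -2 + W
t = 720
k = -5863
(O(-1*(-136)) + t) - 31358/k = ((-2 - 1*(-136)) + 720) - 31358/(-5863) = ((-2 + 136) + 720) - 31358*(-1/5863) = (134 + 720) + 31358/5863 = 854 + 31358/5863 = 5038360/5863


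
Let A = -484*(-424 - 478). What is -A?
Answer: -436568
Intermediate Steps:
A = 436568 (A = -484*(-902) = 436568)
-A = -1*436568 = -436568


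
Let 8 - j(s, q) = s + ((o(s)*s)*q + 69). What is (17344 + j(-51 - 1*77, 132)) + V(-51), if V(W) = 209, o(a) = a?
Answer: -2145068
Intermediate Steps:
j(s, q) = -61 - s - q*s² (j(s, q) = 8 - (s + ((s*s)*q + 69)) = 8 - (s + (s²*q + 69)) = 8 - (s + (q*s² + 69)) = 8 - (s + (69 + q*s²)) = 8 - (69 + s + q*s²) = 8 + (-69 - s - q*s²) = -61 - s - q*s²)
(17344 + j(-51 - 1*77, 132)) + V(-51) = (17344 + (-61 - (-51 - 1*77) - 1*132*(-51 - 1*77)²)) + 209 = (17344 + (-61 - (-51 - 77) - 1*132*(-51 - 77)²)) + 209 = (17344 + (-61 - 1*(-128) - 1*132*(-128)²)) + 209 = (17344 + (-61 + 128 - 1*132*16384)) + 209 = (17344 + (-61 + 128 - 2162688)) + 209 = (17344 - 2162621) + 209 = -2145277 + 209 = -2145068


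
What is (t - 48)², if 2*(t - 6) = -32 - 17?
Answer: 17689/4 ≈ 4422.3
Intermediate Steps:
t = -37/2 (t = 6 + (-32 - 17)/2 = 6 + (½)*(-49) = 6 - 49/2 = -37/2 ≈ -18.500)
(t - 48)² = (-37/2 - 48)² = (-133/2)² = 17689/4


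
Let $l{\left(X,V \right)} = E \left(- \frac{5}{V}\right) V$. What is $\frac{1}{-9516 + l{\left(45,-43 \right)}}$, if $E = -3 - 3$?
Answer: $- \frac{1}{9486} \approx -0.00010542$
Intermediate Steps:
$E = -6$
$l{\left(X,V \right)} = 30$ ($l{\left(X,V \right)} = - 6 \left(- \frac{5}{V}\right) V = \frac{30}{V} V = 30$)
$\frac{1}{-9516 + l{\left(45,-43 \right)}} = \frac{1}{-9516 + 30} = \frac{1}{-9486} = - \frac{1}{9486}$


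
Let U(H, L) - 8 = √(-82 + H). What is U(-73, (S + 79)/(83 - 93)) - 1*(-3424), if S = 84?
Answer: 3432 + I*√155 ≈ 3432.0 + 12.45*I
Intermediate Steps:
U(H, L) = 8 + √(-82 + H)
U(-73, (S + 79)/(83 - 93)) - 1*(-3424) = (8 + √(-82 - 73)) - 1*(-3424) = (8 + √(-155)) + 3424 = (8 + I*√155) + 3424 = 3432 + I*√155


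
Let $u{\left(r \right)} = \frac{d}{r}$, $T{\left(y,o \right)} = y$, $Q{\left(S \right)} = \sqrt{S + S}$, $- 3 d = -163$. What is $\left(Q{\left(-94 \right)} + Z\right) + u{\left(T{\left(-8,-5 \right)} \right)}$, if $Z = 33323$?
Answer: $\frac{799589}{24} + 2 i \sqrt{47} \approx 33316.0 + 13.711 i$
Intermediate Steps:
$d = \frac{163}{3}$ ($d = \left(- \frac{1}{3}\right) \left(-163\right) = \frac{163}{3} \approx 54.333$)
$Q{\left(S \right)} = \sqrt{2} \sqrt{S}$ ($Q{\left(S \right)} = \sqrt{2 S} = \sqrt{2} \sqrt{S}$)
$u{\left(r \right)} = \frac{163}{3 r}$
$\left(Q{\left(-94 \right)} + Z\right) + u{\left(T{\left(-8,-5 \right)} \right)} = \left(\sqrt{2} \sqrt{-94} + 33323\right) + \frac{163}{3 \left(-8\right)} = \left(\sqrt{2} i \sqrt{94} + 33323\right) + \frac{163}{3} \left(- \frac{1}{8}\right) = \left(2 i \sqrt{47} + 33323\right) - \frac{163}{24} = \left(33323 + 2 i \sqrt{47}\right) - \frac{163}{24} = \frac{799589}{24} + 2 i \sqrt{47}$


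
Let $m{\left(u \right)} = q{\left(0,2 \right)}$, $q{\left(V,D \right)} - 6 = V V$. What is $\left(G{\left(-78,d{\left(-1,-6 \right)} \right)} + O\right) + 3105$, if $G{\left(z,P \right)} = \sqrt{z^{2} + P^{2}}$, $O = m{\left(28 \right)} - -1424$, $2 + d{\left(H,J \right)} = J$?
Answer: $4535 + 2 \sqrt{1537} \approx 4613.4$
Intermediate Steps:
$q{\left(V,D \right)} = 6 + V^{2}$ ($q{\left(V,D \right)} = 6 + V V = 6 + V^{2}$)
$m{\left(u \right)} = 6$ ($m{\left(u \right)} = 6 + 0^{2} = 6 + 0 = 6$)
$d{\left(H,J \right)} = -2 + J$
$O = 1430$ ($O = 6 - -1424 = 6 + 1424 = 1430$)
$G{\left(z,P \right)} = \sqrt{P^{2} + z^{2}}$
$\left(G{\left(-78,d{\left(-1,-6 \right)} \right)} + O\right) + 3105 = \left(\sqrt{\left(-2 - 6\right)^{2} + \left(-78\right)^{2}} + 1430\right) + 3105 = \left(\sqrt{\left(-8\right)^{2} + 6084} + 1430\right) + 3105 = \left(\sqrt{64 + 6084} + 1430\right) + 3105 = \left(\sqrt{6148} + 1430\right) + 3105 = \left(2 \sqrt{1537} + 1430\right) + 3105 = \left(1430 + 2 \sqrt{1537}\right) + 3105 = 4535 + 2 \sqrt{1537}$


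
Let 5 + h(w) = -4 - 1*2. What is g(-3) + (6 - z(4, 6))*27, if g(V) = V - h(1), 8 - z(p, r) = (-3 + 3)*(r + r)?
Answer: -46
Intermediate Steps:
z(p, r) = 8 (z(p, r) = 8 - (-3 + 3)*(r + r) = 8 - 0*2*r = 8 - 1*0 = 8 + 0 = 8)
h(w) = -11 (h(w) = -5 + (-4 - 1*2) = -5 + (-4 - 2) = -5 - 6 = -11)
g(V) = 11 + V (g(V) = V - 1*(-11) = V + 11 = 11 + V)
g(-3) + (6 - z(4, 6))*27 = (11 - 3) + (6 - 1*8)*27 = 8 + (6 - 8)*27 = 8 - 2*27 = 8 - 54 = -46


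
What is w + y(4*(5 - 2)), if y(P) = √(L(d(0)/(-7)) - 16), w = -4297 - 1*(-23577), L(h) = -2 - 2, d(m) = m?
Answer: 19280 + 2*I*√5 ≈ 19280.0 + 4.4721*I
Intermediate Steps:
L(h) = -4
w = 19280 (w = -4297 + 23577 = 19280)
y(P) = 2*I*√5 (y(P) = √(-4 - 16) = √(-20) = 2*I*√5)
w + y(4*(5 - 2)) = 19280 + 2*I*√5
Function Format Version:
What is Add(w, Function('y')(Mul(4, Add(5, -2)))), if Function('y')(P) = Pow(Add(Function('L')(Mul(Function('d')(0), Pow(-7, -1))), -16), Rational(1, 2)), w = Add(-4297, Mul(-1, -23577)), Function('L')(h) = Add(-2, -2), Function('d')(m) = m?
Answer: Add(19280, Mul(2, I, Pow(5, Rational(1, 2)))) ≈ Add(19280., Mul(4.4721, I))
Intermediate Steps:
Function('L')(h) = -4
w = 19280 (w = Add(-4297, 23577) = 19280)
Function('y')(P) = Mul(2, I, Pow(5, Rational(1, 2))) (Function('y')(P) = Pow(Add(-4, -16), Rational(1, 2)) = Pow(-20, Rational(1, 2)) = Mul(2, I, Pow(5, Rational(1, 2))))
Add(w, Function('y')(Mul(4, Add(5, -2)))) = Add(19280, Mul(2, I, Pow(5, Rational(1, 2))))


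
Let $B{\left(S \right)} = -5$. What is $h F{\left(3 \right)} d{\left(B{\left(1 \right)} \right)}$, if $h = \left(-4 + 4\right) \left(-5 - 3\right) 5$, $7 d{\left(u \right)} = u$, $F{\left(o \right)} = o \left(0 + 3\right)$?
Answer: $0$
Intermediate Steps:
$F{\left(o \right)} = 3 o$ ($F{\left(o \right)} = o 3 = 3 o$)
$d{\left(u \right)} = \frac{u}{7}$
$h = 0$ ($h = 0 \left(-8\right) 5 = 0 \cdot 5 = 0$)
$h F{\left(3 \right)} d{\left(B{\left(1 \right)} \right)} = 0 \cdot 3 \cdot 3 \cdot \frac{1}{7} \left(-5\right) = 0 \cdot 9 \left(- \frac{5}{7}\right) = 0 \left(- \frac{5}{7}\right) = 0$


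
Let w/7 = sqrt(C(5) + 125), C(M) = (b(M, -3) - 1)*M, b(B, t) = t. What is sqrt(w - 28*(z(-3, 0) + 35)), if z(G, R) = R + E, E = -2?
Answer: sqrt(-924 + 7*sqrt(105)) ≈ 29.194*I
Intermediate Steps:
z(G, R) = -2 + R (z(G, R) = R - 2 = -2 + R)
C(M) = -4*M (C(M) = (-3 - 1)*M = -4*M)
w = 7*sqrt(105) (w = 7*sqrt(-4*5 + 125) = 7*sqrt(-20 + 125) = 7*sqrt(105) ≈ 71.729)
sqrt(w - 28*(z(-3, 0) + 35)) = sqrt(7*sqrt(105) - 28*((-2 + 0) + 35)) = sqrt(7*sqrt(105) - 28*(-2 + 35)) = sqrt(7*sqrt(105) - 28*33) = sqrt(7*sqrt(105) - 924) = sqrt(-924 + 7*sqrt(105))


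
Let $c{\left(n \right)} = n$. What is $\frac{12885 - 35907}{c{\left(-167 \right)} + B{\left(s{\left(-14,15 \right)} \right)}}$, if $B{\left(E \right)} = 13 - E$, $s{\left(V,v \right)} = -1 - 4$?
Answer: $\frac{23022}{149} \approx 154.51$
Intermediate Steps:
$s{\left(V,v \right)} = -5$
$\frac{12885 - 35907}{c{\left(-167 \right)} + B{\left(s{\left(-14,15 \right)} \right)}} = \frac{12885 - 35907}{-167 + \left(13 - -5\right)} = - \frac{23022}{-167 + \left(13 + 5\right)} = - \frac{23022}{-167 + 18} = - \frac{23022}{-149} = \left(-23022\right) \left(- \frac{1}{149}\right) = \frac{23022}{149}$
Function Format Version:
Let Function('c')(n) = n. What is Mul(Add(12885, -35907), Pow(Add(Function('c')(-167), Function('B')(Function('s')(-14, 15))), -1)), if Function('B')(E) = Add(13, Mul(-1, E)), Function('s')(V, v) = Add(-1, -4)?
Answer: Rational(23022, 149) ≈ 154.51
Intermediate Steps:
Function('s')(V, v) = -5
Mul(Add(12885, -35907), Pow(Add(Function('c')(-167), Function('B')(Function('s')(-14, 15))), -1)) = Mul(Add(12885, -35907), Pow(Add(-167, Add(13, Mul(-1, -5))), -1)) = Mul(-23022, Pow(Add(-167, Add(13, 5)), -1)) = Mul(-23022, Pow(Add(-167, 18), -1)) = Mul(-23022, Pow(-149, -1)) = Mul(-23022, Rational(-1, 149)) = Rational(23022, 149)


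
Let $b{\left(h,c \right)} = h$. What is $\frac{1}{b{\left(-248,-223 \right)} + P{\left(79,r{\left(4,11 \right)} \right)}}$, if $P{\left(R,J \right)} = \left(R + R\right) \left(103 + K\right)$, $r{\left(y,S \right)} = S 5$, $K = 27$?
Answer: $\frac{1}{20292} \approx 4.9281 \cdot 10^{-5}$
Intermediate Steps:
$r{\left(y,S \right)} = 5 S$
$P{\left(R,J \right)} = 260 R$ ($P{\left(R,J \right)} = \left(R + R\right) \left(103 + 27\right) = 2 R 130 = 260 R$)
$\frac{1}{b{\left(-248,-223 \right)} + P{\left(79,r{\left(4,11 \right)} \right)}} = \frac{1}{-248 + 260 \cdot 79} = \frac{1}{-248 + 20540} = \frac{1}{20292}$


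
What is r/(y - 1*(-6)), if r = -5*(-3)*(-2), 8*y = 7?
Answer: -48/11 ≈ -4.3636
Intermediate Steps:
y = 7/8 (y = (⅛)*7 = 7/8 ≈ 0.87500)
r = -30 (r = 15*(-2) = -30)
r/(y - 1*(-6)) = -30/(7/8 - 1*(-6)) = -30/(7/8 + 6) = -30/55/8 = -30*8/55 = -48/11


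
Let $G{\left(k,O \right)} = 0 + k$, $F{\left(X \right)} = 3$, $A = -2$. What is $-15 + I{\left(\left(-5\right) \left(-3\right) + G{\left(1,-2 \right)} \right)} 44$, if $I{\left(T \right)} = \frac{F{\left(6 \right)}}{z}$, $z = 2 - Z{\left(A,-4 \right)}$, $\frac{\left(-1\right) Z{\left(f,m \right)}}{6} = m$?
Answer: $-21$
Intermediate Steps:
$Z{\left(f,m \right)} = - 6 m$
$G{\left(k,O \right)} = k$
$z = -22$ ($z = 2 - \left(-6\right) \left(-4\right) = 2 - 24 = -22$)
$I{\left(T \right)} = - \frac{3}{22}$ ($I{\left(T \right)} = \frac{3}{-22} = 3 \left(- \frac{1}{22}\right) = - \frac{3}{22}$)
$-15 + I{\left(\left(-5\right) \left(-3\right) + G{\left(1,-2 \right)} \right)} 44 = -15 - 6 = -21$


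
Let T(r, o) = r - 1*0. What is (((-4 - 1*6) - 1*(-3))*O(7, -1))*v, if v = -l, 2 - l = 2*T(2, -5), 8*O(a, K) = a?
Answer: -49/4 ≈ -12.250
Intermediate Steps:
T(r, o) = r (T(r, o) = r + 0 = r)
O(a, K) = a/8
l = -2 (l = 2 - 2*2 = 2 - 1*4 = 2 - 4 = -2)
v = 2 (v = -1*(-2) = 2)
(((-4 - 1*6) - 1*(-3))*O(7, -1))*v = (((-4 - 1*6) - 1*(-3))*((⅛)*7))*2 = (((-4 - 6) + 3)*(7/8))*2 = ((-10 + 3)*(7/8))*2 = -7*7/8*2 = -49/8*2 = -49/4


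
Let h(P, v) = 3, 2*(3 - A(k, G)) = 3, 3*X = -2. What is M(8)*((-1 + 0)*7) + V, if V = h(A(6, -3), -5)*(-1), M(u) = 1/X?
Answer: 15/2 ≈ 7.5000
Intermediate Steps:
X = -2/3 (X = (1/3)*(-2) = -2/3 ≈ -0.66667)
A(k, G) = 3/2 (A(k, G) = 3 - 1/2*3 = 3 - 3/2 = 3/2)
M(u) = -3/2 (M(u) = 1/(-2/3) = -3/2)
V = -3 (V = 3*(-1) = -3)
M(8)*((-1 + 0)*7) + V = -3*(-1 + 0)*7/2 - 3 = -(-3)*7/2 - 3 = -3/2*(-7) - 3 = 21/2 - 3 = 15/2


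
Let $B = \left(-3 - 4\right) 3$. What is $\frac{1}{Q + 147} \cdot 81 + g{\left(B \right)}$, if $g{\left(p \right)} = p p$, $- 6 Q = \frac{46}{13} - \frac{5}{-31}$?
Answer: $\frac{52096671}{117985} \approx 441.55$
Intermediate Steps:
$Q = - \frac{497}{806}$ ($Q = - \frac{\frac{46}{13} - \frac{5}{-31}}{6} = - \frac{46 \cdot \frac{1}{13} - - \frac{5}{31}}{6} = - \frac{\frac{46}{13} + \frac{5}{31}}{6} = \left(- \frac{1}{6}\right) \frac{1491}{403} = - \frac{497}{806} \approx -0.61662$)
$B = -21$ ($B = \left(-7\right) 3 = -21$)
$g{\left(p \right)} = p^{2}$
$\frac{1}{Q + 147} \cdot 81 + g{\left(B \right)} = \frac{1}{- \frac{497}{806} + 147} \cdot 81 + \left(-21\right)^{2} = \frac{1}{\frac{117985}{806}} \cdot 81 + 441 = \frac{806}{117985} \cdot 81 + 441 = \frac{65286}{117985} + 441 = \frac{52096671}{117985}$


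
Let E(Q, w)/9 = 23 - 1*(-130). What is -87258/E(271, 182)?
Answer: -29086/459 ≈ -63.368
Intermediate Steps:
E(Q, w) = 1377 (E(Q, w) = 9*(23 - 1*(-130)) = 9*(23 + 130) = 9*153 = 1377)
-87258/E(271, 182) = -87258/1377 = -87258*1/1377 = -29086/459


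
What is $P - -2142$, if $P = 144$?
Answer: $2286$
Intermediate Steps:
$P - -2142 = 144 - -2142 = 144 + 2142 = 2286$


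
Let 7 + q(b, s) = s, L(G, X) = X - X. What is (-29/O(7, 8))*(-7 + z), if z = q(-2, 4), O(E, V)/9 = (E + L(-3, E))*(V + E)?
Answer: 58/189 ≈ 0.30688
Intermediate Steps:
L(G, X) = 0
q(b, s) = -7 + s
O(E, V) = 9*E*(E + V) (O(E, V) = 9*((E + 0)*(V + E)) = 9*(E*(E + V)) = 9*E*(E + V))
z = -3 (z = -7 + 4 = -3)
(-29/O(7, 8))*(-7 + z) = (-29*1/(63*(7 + 8)))*(-7 - 3) = -29/(9*7*15)*(-10) = -29/945*(-10) = 58/189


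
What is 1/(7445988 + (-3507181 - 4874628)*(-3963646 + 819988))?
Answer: 1/26349548363310 ≈ 3.7951e-14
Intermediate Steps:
1/(7445988 + (-3507181 - 4874628)*(-3963646 + 819988)) = 1/(7445988 - 8381809*(-3143658)) = 1/(7445988 + 26349540917322) = 1/26349548363310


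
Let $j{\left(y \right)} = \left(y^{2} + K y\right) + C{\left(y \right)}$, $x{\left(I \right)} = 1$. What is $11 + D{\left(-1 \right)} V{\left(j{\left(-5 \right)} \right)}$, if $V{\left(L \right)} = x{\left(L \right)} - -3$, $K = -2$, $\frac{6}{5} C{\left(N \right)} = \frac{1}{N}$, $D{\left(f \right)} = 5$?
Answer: $31$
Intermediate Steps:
$C{\left(N \right)} = \frac{5}{6 N}$
$j{\left(y \right)} = y^{2} - 2 y + \frac{5}{6 y}$ ($j{\left(y \right)} = \left(y^{2} - 2 y\right) + \frac{5}{6 y} = y^{2} - 2 y + \frac{5}{6 y}$)
$V{\left(L \right)} = 4$ ($V{\left(L \right)} = 1 - -3 = 1 + 3 = 4$)
$11 + D{\left(-1 \right)} V{\left(j{\left(-5 \right)} \right)} = 11 + 5 \cdot 4 = 11 + 20 = 31$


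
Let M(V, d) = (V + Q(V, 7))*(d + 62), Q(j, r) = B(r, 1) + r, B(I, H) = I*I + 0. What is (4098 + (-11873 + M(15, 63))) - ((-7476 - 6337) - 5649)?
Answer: 20562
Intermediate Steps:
B(I, H) = I² (B(I, H) = I² + 0 = I²)
Q(j, r) = r + r² (Q(j, r) = r² + r = r + r²)
M(V, d) = (56 + V)*(62 + d) (M(V, d) = (V + 7*(1 + 7))*(d + 62) = (V + 7*8)*(62 + d) = (V + 56)*(62 + d) = (56 + V)*(62 + d))
(4098 + (-11873 + M(15, 63))) - ((-7476 - 6337) - 5649) = (4098 + (-11873 + (3472 + 56*63 + 62*15 + 15*63))) - ((-7476 - 6337) - 5649) = (4098 + (-11873 + (3472 + 3528 + 930 + 945))) - (-13813 - 5649) = (4098 + (-11873 + 8875)) - 1*(-19462) = (4098 - 2998) + 19462 = 1100 + 19462 = 20562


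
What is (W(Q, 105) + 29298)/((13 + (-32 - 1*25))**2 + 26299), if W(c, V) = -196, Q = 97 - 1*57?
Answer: 29102/28235 ≈ 1.0307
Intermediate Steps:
Q = 40 (Q = 97 - 57 = 40)
(W(Q, 105) + 29298)/((13 + (-32 - 1*25))**2 + 26299) = (-196 + 29298)/((13 + (-32 - 1*25))**2 + 26299) = 29102/((13 + (-32 - 25))**2 + 26299) = 29102/((13 - 57)**2 + 26299) = 29102/((-44)**2 + 26299) = 29102/(1936 + 26299) = 29102/28235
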